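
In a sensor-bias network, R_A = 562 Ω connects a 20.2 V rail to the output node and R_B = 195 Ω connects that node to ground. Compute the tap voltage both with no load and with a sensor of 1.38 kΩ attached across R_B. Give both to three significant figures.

Open-circuit: V = 20.2 × 195/(562 + 195) = 5.20 V.
With the load, R_B becomes R_B‖R_L = 170.9 Ω, so V = 20.2 × 170.9/732.9 = 4.71 V.

Unloaded: 5.20 V; loaded: 4.71 V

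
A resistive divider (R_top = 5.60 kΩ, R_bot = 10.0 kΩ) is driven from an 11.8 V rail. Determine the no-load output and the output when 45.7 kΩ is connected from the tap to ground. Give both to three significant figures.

Open-circuit: V = 11.8 × 10.0/(5.60 + 10.0) = 7.56 V.
With the load, R_bot becomes R_bot‖R_L = 8.205 kΩ, so V = 11.8 × 8.205/13.80 = 7.01 V.

Unloaded: 7.56 V; loaded: 7.01 V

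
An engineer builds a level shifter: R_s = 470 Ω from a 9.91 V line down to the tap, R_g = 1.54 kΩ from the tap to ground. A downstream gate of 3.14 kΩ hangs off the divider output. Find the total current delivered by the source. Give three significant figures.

R_g‖R_L = 1033 Ω, so the source sees R_s + R_g‖R_L = 1503 Ω.
I = 9.91 V / 1503 Ω = 6.59 mA.

I ≈ 6.59 mA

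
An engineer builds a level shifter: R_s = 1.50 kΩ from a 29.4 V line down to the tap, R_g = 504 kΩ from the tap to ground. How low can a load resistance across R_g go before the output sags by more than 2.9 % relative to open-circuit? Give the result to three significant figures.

R_L(min) ≈ 50.1 kΩ

Output resistance R_th = R_s‖R_g = (1.50 × 504)/505.5 = 1.496 kΩ.
The fractional drop is R_th/(R_th + R_L); requiring this ≤ 0.0290 gives R_L ≥ R_th(1/0.0290 − 1) = 1.496 × 33.48 = 50.1 kΩ.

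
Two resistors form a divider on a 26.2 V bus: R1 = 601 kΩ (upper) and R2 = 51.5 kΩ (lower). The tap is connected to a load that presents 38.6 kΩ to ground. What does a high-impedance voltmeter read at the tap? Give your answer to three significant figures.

V_out ≈ 0.928 V

The load sits in parallel with R2: R2‖R_L = (51.5 × 38.6) / (51.5 + 38.6) = 22.06 kΩ.
V_out = 26.2 × 22.06 / (601 + 22.06) = 26.2 × 22.06/623.1 = 0.928 V.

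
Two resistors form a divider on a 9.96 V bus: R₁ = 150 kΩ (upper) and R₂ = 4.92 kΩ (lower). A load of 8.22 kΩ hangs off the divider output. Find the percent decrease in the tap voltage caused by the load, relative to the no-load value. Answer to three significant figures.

36.7 %

The divider's output (Thévenin) resistance is R₁‖R₂ = 4.764 kΩ.
Fractional drop under load = R_th/(R_th + R_L) = 4.764 / (4.764 + 8.22) = 0.3669.
So the output falls by 36.7 %.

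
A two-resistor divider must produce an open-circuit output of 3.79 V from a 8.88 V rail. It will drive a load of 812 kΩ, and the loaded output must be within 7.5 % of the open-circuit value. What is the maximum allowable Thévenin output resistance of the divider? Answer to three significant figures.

R_th ≤ 65.8 kΩ

Loading drop = R_th/(R_th + R_L) ≤ 0.0750, so R_th ≤ R_L · ε/(1−ε) = 812 kΩ × 0.0750/0.9250 = 65.8 kΩ.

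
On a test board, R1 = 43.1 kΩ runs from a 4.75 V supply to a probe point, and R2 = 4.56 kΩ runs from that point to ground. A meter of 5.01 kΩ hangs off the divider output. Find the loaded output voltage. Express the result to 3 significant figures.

The load sits in parallel with R2: R2‖R_L = (4.56 × 5.01) / (4.56 + 5.01) = 2.387 kΩ.
V_out = 4.75 × 2.387 / (43.1 + 2.387) = 4.75 × 2.387/45.49 = 0.249 V.

V_out ≈ 0.249 V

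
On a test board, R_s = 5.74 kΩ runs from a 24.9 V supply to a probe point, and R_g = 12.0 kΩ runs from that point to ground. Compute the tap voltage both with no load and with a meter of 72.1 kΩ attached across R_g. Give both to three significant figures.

Open-circuit: V = 24.9 × 12.0/(5.74 + 12.0) = 16.8 V.
With the load, R_g becomes R_g‖R_L = 10.29 kΩ, so V = 24.9 × 10.29/16.03 = 16.0 V.

Unloaded: 16.8 V; loaded: 16.0 V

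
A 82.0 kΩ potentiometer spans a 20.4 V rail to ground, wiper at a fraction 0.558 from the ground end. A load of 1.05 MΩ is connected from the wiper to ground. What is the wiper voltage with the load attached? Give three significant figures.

V ≈ 11.2 V

The wiper splits the pot into (1−α)R = 36.24 kΩ above and αR = 45.76 kΩ below.
Lower section ‖ load = 43.85 kΩ.
V_wiper = 20.4 × 43.85/(36.24 + 43.85) = 11.2 V.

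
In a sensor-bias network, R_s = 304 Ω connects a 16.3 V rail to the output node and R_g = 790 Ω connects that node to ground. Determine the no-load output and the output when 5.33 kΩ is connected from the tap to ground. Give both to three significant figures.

Open-circuit: V = 16.3 × 790/(304 + 790) = 11.8 V.
With the load, R_g becomes R_g‖R_L = 688.0 Ω, so V = 16.3 × 688.0/992.0 = 11.3 V.

Unloaded: 11.8 V; loaded: 11.3 V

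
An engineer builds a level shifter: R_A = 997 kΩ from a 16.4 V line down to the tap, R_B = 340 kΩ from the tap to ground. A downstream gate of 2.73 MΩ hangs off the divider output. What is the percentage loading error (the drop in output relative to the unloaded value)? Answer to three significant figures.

8.50 %

Unloaded V = 16.4 × 340/1337 = 4.1705 V.
Loaded: R_B‖R_L = 302.3 kΩ, giving V = 16.4 × 302.3/1299 = 3.8161 V.
Drop = (4.1705 − 3.8161) / 4.1705 = 8.50 %.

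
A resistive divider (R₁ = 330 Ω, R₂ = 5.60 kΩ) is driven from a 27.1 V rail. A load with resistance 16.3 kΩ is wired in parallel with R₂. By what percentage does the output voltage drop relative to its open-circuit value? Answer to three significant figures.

1.88 %

The divider's output (Thévenin) resistance is R₁‖R₂ = 311.6 Ω.
Fractional drop under load = R_th/(R_th + R_L) = 311.6 / (311.6 + 16300) = 0.01876.
So the output falls by 1.88 %.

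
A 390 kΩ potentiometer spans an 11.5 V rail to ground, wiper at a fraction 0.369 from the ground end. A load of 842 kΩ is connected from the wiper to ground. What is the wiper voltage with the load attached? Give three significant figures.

V ≈ 3.83 V

The wiper splits the pot into (1−α)R = 246.1 kΩ above and αR = 143.9 kΩ below.
Lower section ‖ load = 122.9 kΩ.
V_wiper = 11.5 × 122.9/(246.1 + 122.9) = 3.83 V.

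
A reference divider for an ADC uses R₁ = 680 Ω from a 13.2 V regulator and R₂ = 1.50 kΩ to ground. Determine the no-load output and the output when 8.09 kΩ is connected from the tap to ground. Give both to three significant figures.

Open-circuit: V = 13.2 × 1500/(680 + 1500) = 9.08 V.
With the load, R₂ becomes R₂‖R_L = 1265 Ω, so V = 13.2 × 1265/1945 = 8.59 V.

Unloaded: 9.08 V; loaded: 8.59 V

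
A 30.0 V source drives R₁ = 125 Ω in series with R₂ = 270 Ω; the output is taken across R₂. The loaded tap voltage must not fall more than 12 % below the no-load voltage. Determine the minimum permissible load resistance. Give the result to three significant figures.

Output resistance R_th = R₁‖R₂ = (125 × 270)/395.0 = 85.44 Ω.
The fractional drop is R_th/(R_th + R_L); requiring this ≤ 0.120 gives R_L ≥ R_th(1/0.120 − 1) = 85.44 × 7.333 = 627 Ω.

R_L(min) ≈ 627 Ω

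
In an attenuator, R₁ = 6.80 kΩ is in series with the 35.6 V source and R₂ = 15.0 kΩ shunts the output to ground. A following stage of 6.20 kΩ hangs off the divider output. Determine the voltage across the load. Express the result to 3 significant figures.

V_out ≈ 14.0 V

The load sits in parallel with R₂: R₂‖R_L = (15.0 × 6.20) / (15.0 + 6.20) = 4.387 kΩ.
V_out = 35.6 × 4.387 / (6.80 + 4.387) = 35.6 × 4.387/11.19 = 14.0 V.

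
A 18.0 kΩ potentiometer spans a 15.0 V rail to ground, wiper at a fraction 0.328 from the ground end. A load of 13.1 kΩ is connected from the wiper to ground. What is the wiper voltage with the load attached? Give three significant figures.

The wiper splits the pot into (1−α)R = 12.10 kΩ above and αR = 5.904 kΩ below.
Lower section ‖ load = 4.070 kΩ.
V_wiper = 15.0 × 4.070/(12.10 + 4.070) = 3.78 V.

V ≈ 3.78 V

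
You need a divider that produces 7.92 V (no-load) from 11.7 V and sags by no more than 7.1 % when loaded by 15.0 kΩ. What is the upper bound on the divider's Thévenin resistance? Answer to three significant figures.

Loading drop = R_th/(R_th + R_L) ≤ 0.0710, so R_th ≤ R_L · ε/(1−ε) = 15.0 kΩ × 0.0710/0.9290 = 1.15 kΩ.
(Any R1, R2 with R2/(R1+R2) = 0.677 and R1‖R2 ≤ 1.15 kΩ will meet the spec.)

R_th ≤ 1.15 kΩ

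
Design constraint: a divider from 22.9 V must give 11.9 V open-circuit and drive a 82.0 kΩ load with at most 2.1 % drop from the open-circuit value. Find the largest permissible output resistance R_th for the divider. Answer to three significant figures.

Loading drop = R_th/(R_th + R_L) ≤ 0.0210, so R_th ≤ R_L · ε/(1−ε) = 82.0 kΩ × 0.0210/0.9790 = 1.76 kΩ.
(Any R1, R2 with R2/(R1+R2) = 0.520 and R1‖R2 ≤ 1.76 kΩ will meet the spec.)

R_th ≤ 1.76 kΩ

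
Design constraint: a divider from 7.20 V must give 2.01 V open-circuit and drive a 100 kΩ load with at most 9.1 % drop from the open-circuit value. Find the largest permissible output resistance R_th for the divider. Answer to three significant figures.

R_th ≤ 10.0 kΩ

Loading drop = R_th/(R_th + R_L) ≤ 0.0910, so R_th ≤ R_L · ε/(1−ε) = 100 kΩ × 0.0910/0.9090 = 10.0 kΩ.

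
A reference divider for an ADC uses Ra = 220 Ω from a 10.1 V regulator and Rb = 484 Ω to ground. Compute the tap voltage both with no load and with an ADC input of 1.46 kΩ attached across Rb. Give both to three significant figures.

Unloaded: 6.94 V; loaded: 6.29 V

Open-circuit: V = 10.1 × 484/(220 + 484) = 6.94 V.
With the load, Rb becomes Rb‖R_L = 363.5 Ω, so V = 10.1 × 363.5/583.5 = 6.29 V.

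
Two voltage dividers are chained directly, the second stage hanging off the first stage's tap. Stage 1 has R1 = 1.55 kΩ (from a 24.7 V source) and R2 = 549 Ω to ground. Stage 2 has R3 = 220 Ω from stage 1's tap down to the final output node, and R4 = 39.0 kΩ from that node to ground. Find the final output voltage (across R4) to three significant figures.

V_out ≈ 6.36 V

Stage 2 presents R3+R4 = 39220 Ω as a load on stage 1's tap.
Stage 1's lower leg becomes R2‖(R3+R4) = 541.4 Ω, so V_mid = 24.7 × 541.4/2091 = 6.394 V.
Stage 2 is itself unloaded: V_out = V_mid × R4/(R3+R4) = 6.394 × 39000/39220 = 6.36 V.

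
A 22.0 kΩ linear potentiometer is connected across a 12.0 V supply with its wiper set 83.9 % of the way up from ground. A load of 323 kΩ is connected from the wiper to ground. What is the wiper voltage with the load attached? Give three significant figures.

V ≈ 9.98 V

The wiper splits the pot into (1−α)R = 3.542 kΩ above and αR = 18.46 kΩ below.
Lower section ‖ load = 17.46 kΩ.
V_wiper = 12.0 × 17.46/(3.542 + 17.46) = 9.98 V.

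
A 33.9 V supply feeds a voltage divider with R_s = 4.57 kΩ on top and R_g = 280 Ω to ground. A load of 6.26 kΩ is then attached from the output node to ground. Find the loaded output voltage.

The load sits in parallel with R_g: R_g‖R_L = (280 × 6260) / (280 + 6260) = 268.0 Ω.
V_out = 33.9 × 268.0 / (4570 + 268.0) = 33.9 × 268.0/4838 = 1.88 V.

V_out ≈ 1.88 V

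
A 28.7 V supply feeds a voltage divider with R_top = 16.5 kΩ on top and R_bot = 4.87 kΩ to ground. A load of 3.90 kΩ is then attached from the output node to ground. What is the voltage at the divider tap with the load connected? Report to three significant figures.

V_out ≈ 3.33 V

The load sits in parallel with R_bot: R_bot‖R_L = (4.87 × 3.90) / (4.87 + 3.90) = 2.166 kΩ.
V_out = 28.7 × 2.166 / (16.5 + 2.166) = 28.7 × 2.166/18.67 = 3.33 V.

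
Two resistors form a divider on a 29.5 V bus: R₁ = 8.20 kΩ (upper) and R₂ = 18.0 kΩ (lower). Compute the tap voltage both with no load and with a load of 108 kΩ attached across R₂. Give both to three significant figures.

Unloaded: 20.3 V; loaded: 19.3 V

Open-circuit: V = 29.5 × 18.0/(8.20 + 18.0) = 20.3 V.
With the load, R₂ becomes R₂‖R_L = 15.43 kΩ, so V = 29.5 × 15.43/23.63 = 19.3 V.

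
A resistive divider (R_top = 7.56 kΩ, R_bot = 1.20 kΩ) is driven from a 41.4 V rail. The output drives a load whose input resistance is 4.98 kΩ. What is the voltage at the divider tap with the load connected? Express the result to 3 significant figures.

The load sits in parallel with R_bot: R_bot‖R_L = (1.20 × 4.98) / (1.20 + 4.98) = 0.9670 kΩ.
V_out = 41.4 × 0.9670 / (7.56 + 0.9670) = 41.4 × 0.9670/8.527 = 4.69 V.

V_out ≈ 4.69 V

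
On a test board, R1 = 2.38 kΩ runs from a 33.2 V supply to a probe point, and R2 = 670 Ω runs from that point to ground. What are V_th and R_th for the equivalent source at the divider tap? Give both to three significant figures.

V_th = 7.29 V, R_th = 523 Ω

V_th is the open-circuit tap voltage: 33.2 × 670/(2380 + 670) = 7.29 V.
With the supply zeroed, R1 and R2 appear in parallel from the tap: R_th = R1‖R2 = (2380 × 670)/3050 = 523 Ω.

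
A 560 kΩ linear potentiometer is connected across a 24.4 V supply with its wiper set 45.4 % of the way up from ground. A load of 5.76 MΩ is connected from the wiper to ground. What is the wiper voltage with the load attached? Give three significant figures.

V ≈ 10.8 V

The wiper splits the pot into (1−α)R = 305.8 kΩ above and αR = 254.2 kΩ below.
Lower section ‖ load = 243.5 kΩ.
V_wiper = 24.4 × 243.5/(305.8 + 243.5) = 10.8 V.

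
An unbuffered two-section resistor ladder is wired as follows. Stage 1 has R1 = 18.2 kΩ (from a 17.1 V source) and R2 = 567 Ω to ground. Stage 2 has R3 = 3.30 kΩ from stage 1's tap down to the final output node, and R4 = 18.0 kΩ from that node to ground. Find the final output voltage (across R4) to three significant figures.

Stage 2 presents R3+R4 = 21300 Ω as a load on stage 1's tap.
Stage 1's lower leg becomes R2‖(R3+R4) = 552.3 Ω, so V_mid = 17.1 × 552.3/18750 = 0.5036 V.
Stage 2 is itself unloaded: V_out = V_mid × R4/(R3+R4) = 0.5036 × 18000/21300 = 0.426 V.

V_out ≈ 0.426 V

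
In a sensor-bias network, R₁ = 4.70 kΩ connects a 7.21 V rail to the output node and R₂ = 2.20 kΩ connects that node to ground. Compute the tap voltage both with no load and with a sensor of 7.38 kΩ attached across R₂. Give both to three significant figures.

Open-circuit: V = 7.21 × 2.20/(4.70 + 2.20) = 2.30 V.
With the load, R₂ becomes R₂‖R_L = 1.695 kΩ, so V = 7.21 × 1.695/6.395 = 1.91 V.

Unloaded: 2.30 V; loaded: 1.91 V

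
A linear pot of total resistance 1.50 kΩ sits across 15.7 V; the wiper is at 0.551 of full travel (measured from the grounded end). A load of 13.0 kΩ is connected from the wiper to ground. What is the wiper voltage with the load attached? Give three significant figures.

The wiper splits the pot into (1−α)R = 673.5 Ω above and αR = 826.5 Ω below.
Lower section ‖ load = 777.1 Ω.
V_wiper = 15.7 × 777.1/(673.5 + 777.1) = 8.41 V.

V ≈ 8.41 V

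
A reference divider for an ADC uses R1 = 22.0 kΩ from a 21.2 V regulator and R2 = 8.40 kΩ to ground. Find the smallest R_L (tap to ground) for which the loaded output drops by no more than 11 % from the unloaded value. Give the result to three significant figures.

Output resistance R_th = R1‖R2 = (22.0 × 8.40)/30.40 = 6.079 kΩ.
The fractional drop is R_th/(R_th + R_L); requiring this ≤ 0.110 gives R_L ≥ R_th(1/0.110 − 1) = 6.079 × 8.091 = 49.2 kΩ.

R_L(min) ≈ 49.2 kΩ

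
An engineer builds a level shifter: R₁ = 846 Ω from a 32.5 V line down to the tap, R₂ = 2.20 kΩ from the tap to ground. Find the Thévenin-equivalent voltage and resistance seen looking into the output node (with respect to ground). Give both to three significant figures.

V_th is the open-circuit tap voltage: 32.5 × 2200/(846 + 2200) = 23.5 V.
With the supply zeroed, R₁ and R₂ appear in parallel from the tap: R_th = R₁‖R₂ = (846 × 2200)/3046 = 611 Ω.

V_th = 23.5 V, R_th = 611 Ω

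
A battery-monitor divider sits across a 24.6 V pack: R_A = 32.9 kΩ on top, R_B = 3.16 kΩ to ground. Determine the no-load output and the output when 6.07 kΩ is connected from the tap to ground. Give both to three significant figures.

Open-circuit: V = 24.6 × 3.16/(32.9 + 3.16) = 2.16 V.
With the load, R_B becomes R_B‖R_L = 2.078 kΩ, so V = 24.6 × 2.078/34.98 = 1.46 V.

Unloaded: 2.16 V; loaded: 1.46 V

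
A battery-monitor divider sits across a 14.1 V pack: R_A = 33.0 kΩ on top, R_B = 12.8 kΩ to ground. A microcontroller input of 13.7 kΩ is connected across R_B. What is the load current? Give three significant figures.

I_L ≈ 0.172 mA

R_B‖R_L = 6.617 kΩ; V_out = 14.1 × 6.617/39.62 = 2.355 V.
I_L = V_out / R_L = 2.355 / 13.7 kΩ = 0.172 mA.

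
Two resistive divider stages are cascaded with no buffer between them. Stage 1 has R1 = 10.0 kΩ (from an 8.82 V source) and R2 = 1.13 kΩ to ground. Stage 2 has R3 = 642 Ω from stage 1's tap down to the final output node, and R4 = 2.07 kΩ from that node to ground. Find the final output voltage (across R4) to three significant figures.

V_out ≈ 0.497 V

Stage 2 presents R3+R4 = 2712 Ω as a load on stage 1's tap.
Stage 1's lower leg becomes R2‖(R3+R4) = 797.6 Ω, so V_mid = 8.82 × 797.6/10800 = 0.6516 V.
Stage 2 is itself unloaded: V_out = V_mid × R4/(R3+R4) = 0.6516 × 2070/2712 = 0.497 V.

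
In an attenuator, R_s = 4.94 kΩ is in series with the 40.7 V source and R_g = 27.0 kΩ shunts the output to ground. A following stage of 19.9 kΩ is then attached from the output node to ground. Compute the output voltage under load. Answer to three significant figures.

V_out ≈ 28.4 V

The load sits in parallel with R_g: R_g‖R_L = (27.0 × 19.9) / (27.0 + 19.9) = 11.46 kΩ.
V_out = 40.7 × 11.46 / (4.94 + 11.46) = 40.7 × 11.46/16.40 = 28.4 V.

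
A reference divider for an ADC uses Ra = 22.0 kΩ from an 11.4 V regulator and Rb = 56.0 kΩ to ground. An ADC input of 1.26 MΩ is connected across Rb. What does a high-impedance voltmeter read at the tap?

V_out ≈ 8.08 V

The load sits in parallel with Rb: Rb‖R_L = (56.0 × 1260) / (56.0 + 1260) = 53.62 kΩ.
V_out = 11.4 × 53.62 / (22.0 + 53.62) = 11.4 × 53.62/75.62 = 8.08 V.
(Unloaded it would have been 8.18 V.)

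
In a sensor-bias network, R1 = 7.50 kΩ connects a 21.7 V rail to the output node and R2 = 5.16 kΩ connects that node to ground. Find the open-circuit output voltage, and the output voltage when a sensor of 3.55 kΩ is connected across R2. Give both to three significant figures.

Unloaded: 8.84 V; loaded: 4.75 V

Open-circuit: V = 21.7 × 5.16/(7.50 + 5.16) = 8.84 V.
With the load, R2 becomes R2‖R_L = 2.103 kΩ, so V = 21.7 × 2.103/9.603 = 4.75 V.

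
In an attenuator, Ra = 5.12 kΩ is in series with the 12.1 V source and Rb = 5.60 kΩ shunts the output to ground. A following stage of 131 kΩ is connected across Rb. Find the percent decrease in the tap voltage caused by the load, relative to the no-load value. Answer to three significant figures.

The divider's output (Thévenin) resistance is Ra‖Rb = 2.675 kΩ.
Fractional drop under load = R_th/(R_th + R_L) = 2.675 / (2.675 + 131) = 0.02001.
So the output falls by 2.00 %.

2.00 %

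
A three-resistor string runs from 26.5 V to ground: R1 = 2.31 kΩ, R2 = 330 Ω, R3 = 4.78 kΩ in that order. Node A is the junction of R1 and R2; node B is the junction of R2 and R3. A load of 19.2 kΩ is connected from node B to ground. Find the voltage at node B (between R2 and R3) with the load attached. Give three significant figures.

At node B, R3 is in parallel with the load: R3‖R_L = 3827 Ω.
Below node A the resistance is R2 + (R3‖R_L) = 4157 Ω, so V_A = 26.5 × 4157/6467 = 17.03 V.
Then V_B = V_A × (R3‖R_L)/(R2 + R3‖R_L) = 17.03 × 3827/4157 = 15.7 V.

V ≈ 15.7 V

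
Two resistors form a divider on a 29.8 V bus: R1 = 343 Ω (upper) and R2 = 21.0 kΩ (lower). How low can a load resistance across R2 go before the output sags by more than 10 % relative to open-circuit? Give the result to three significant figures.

R_L(min) ≈ 3.04 kΩ

Output resistance R_th = R1‖R2 = (343 × 21000)/21340 = 337.5 Ω.
The fractional drop is R_th/(R_th + R_L); requiring this ≤ 0.100 gives R_L ≥ R_th(1/0.100 − 1) = 337.5 × 9.000 = 3.04 kΩ.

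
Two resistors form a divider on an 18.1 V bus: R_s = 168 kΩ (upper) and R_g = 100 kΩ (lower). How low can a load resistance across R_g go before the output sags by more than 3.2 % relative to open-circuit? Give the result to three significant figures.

Output resistance R_th = R_s‖R_g = (168 × 100)/268.0 = 62.69 kΩ.
The fractional drop is R_th/(R_th + R_L); requiring this ≤ 0.0320 gives R_L ≥ R_th(1/0.0320 − 1) = 62.69 × 30.25 = 1.90 MΩ.

R_L(min) ≈ 1.90 MΩ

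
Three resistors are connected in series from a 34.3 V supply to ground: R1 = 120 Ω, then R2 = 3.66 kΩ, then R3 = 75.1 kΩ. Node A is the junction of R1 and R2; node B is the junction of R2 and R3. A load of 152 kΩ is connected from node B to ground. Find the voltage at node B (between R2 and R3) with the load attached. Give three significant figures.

At node B, R3 is in parallel with the load: R3‖R_L = 50270 Ω.
Below node A the resistance is R2 + (R3‖R_L) = 53930 Ω, so V_A = 34.3 × 53930/54050 = 34.22 V.
Then V_B = V_A × (R3‖R_L)/(R2 + R3‖R_L) = 34.22 × 50270/53930 = 31.9 V.

V ≈ 31.9 V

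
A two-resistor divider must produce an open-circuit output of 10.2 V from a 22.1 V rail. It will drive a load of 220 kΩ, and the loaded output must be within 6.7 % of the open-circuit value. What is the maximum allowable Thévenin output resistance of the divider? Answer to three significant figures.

R_th ≤ 15.8 kΩ

Loading drop = R_th/(R_th + R_L) ≤ 0.0670, so R_th ≤ R_L · ε/(1−ε) = 220 kΩ × 0.0670/0.9330 = 15.8 kΩ.
(Any R1, R2 with R2/(R1+R2) = 0.462 and R1‖R2 ≤ 15.8 kΩ will meet the spec.)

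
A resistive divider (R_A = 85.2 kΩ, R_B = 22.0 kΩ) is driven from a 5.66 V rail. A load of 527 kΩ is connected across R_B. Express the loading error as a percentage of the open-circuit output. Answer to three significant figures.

The divider's output (Thévenin) resistance is R_A‖R_B = 17.49 kΩ.
Fractional drop under load = R_th/(R_th + R_L) = 17.49 / (17.49 + 527) = 0.03211.
So the output falls by 3.21 %.

3.21 %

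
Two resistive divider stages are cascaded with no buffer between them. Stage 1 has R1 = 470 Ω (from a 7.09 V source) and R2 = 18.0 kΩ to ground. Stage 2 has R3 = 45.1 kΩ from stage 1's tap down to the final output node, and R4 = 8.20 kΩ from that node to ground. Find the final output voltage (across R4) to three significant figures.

Stage 2 presents R3+R4 = 53300 Ω as a load on stage 1's tap.
Stage 1's lower leg becomes R2‖(R3+R4) = 13460 Ω, so V_mid = 7.09 × 13460/13930 = 6.851 V.
Stage 2 is itself unloaded: V_out = V_mid × R4/(R3+R4) = 6.851 × 8200/53300 = 1.05 V.

V_out ≈ 1.05 V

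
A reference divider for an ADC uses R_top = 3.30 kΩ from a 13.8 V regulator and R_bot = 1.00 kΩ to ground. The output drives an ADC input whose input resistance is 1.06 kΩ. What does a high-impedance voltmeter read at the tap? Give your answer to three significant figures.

V_out ≈ 1.86 V

The load sits in parallel with R_bot: R_bot‖R_L = (1.00 × 1.06) / (1.00 + 1.06) = 0.5146 kΩ.
V_out = 13.8 × 0.5146 / (3.30 + 0.5146) = 13.8 × 0.5146/3.815 = 1.86 V.
(Unloaded it would have been 3.21 V.)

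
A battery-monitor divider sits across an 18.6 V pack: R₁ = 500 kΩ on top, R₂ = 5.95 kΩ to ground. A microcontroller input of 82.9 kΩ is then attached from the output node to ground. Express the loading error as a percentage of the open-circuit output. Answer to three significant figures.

The divider's output (Thévenin) resistance is R₁‖R₂ = 5.880 kΩ.
Fractional drop under load = R_th/(R_th + R_L) = 5.880 / (5.880 + 82.9) = 0.06623.
So the output falls by 6.62 %.

6.62 %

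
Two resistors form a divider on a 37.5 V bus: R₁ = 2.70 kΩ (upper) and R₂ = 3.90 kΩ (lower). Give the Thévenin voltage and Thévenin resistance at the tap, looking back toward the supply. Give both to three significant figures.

V_th is the open-circuit tap voltage: 37.5 × 3.90/(2.70 + 3.90) = 22.2 V.
With the supply zeroed, R₁ and R₂ appear in parallel from the tap: R_th = R₁‖R₂ = (2.70 × 3.90)/6.600 = 1.60 kΩ.

V_th = 22.2 V, R_th = 1.60 kΩ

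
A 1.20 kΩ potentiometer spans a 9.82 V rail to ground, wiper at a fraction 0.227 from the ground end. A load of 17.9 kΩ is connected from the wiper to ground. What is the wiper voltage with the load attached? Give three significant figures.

The wiper splits the pot into (1−α)R = 927.6 Ω above and αR = 272.4 Ω below.
Lower section ‖ load = 268.3 Ω.
V_wiper = 9.82 × 268.3/(927.6 + 268.3) = 2.20 V.

V ≈ 2.20 V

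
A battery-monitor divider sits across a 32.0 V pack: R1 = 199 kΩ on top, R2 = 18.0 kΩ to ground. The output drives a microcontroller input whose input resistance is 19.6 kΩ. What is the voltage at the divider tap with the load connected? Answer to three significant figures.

V_out ≈ 1.44 V

The load sits in parallel with R2: R2‖R_L = (18.0 × 19.6) / (18.0 + 19.6) = 9.383 kΩ.
V_out = 32.0 × 9.383 / (199 + 9.383) = 32.0 × 9.383/208.4 = 1.44 V.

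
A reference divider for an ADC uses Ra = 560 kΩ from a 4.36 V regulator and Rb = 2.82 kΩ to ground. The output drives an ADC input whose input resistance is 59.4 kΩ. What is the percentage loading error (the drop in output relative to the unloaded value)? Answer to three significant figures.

4.51 %

The divider's output (Thévenin) resistance is Ra‖Rb = 2.806 kΩ.
Fractional drop under load = R_th/(R_th + R_L) = 2.806 / (2.806 + 59.4) = 0.04511.
So the output falls by 4.51 %.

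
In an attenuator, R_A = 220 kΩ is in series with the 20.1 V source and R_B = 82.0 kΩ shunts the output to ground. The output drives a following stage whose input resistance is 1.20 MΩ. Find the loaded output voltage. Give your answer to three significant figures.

The load sits in parallel with R_B: R_B‖R_L = (82.0 × 1200) / (82.0 + 1200) = 76.76 kΩ.
V_out = 20.1 × 76.76 / (220 + 76.76) = 20.1 × 76.76/296.8 = 5.20 V.

V_out ≈ 5.20 V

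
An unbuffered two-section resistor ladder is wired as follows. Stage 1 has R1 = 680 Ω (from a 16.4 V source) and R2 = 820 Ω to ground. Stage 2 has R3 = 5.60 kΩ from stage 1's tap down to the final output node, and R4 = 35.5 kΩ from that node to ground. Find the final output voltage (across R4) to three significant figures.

V_out ≈ 7.67 V

Stage 2 presents R3+R4 = 41100 Ω as a load on stage 1's tap.
Stage 1's lower leg becomes R2‖(R3+R4) = 804.0 Ω, so V_mid = 16.4 × 804.0/1484 = 8.885 V.
Stage 2 is itself unloaded: V_out = V_mid × R4/(R3+R4) = 8.885 × 35500/41100 = 7.67 V.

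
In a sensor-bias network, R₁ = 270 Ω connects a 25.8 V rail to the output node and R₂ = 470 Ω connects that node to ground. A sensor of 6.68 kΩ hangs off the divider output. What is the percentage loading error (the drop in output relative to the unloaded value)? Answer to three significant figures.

The divider's output (Thévenin) resistance is R₁‖R₂ = 171.5 Ω.
Fractional drop under load = R_th/(R_th + R_L) = 171.5 / (171.5 + 6680) = 0.02503.
So the output falls by 2.50 %.

2.50 %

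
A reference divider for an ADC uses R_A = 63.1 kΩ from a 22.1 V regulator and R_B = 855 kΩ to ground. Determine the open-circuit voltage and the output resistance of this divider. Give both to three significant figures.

V_th is the open-circuit tap voltage: 22.1 × 855/(63.1 + 855) = 20.6 V.
With the supply zeroed, R_A and R_B appear in parallel from the tap: R_th = R_A‖R_B = (63.1 × 855)/918.1 = 58.8 kΩ.

V_th = 20.6 V, R_th = 58.8 kΩ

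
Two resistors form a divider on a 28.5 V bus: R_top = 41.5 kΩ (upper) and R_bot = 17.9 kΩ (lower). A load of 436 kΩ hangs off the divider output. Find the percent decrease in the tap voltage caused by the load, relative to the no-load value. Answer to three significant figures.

The divider's output (Thévenin) resistance is R_top‖R_bot = 12.51 kΩ.
Fractional drop under load = R_th/(R_th + R_L) = 12.51 / (12.51 + 436) = 0.02788.
So the output falls by 2.79 %.

2.79 %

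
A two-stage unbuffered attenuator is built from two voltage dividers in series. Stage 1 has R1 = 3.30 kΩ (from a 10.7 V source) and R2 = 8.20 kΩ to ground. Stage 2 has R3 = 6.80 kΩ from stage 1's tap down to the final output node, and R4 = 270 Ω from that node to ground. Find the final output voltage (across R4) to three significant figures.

Stage 2 presents R3+R4 = 7070 Ω as a load on stage 1's tap.
Stage 1's lower leg becomes R2‖(R3+R4) = 3797 Ω, so V_mid = 10.7 × 3797/7097 = 5.724 V.
Stage 2 is itself unloaded: V_out = V_mid × R4/(R3+R4) = 5.724 × 270/7070 = 0.219 V.

V_out ≈ 0.219 V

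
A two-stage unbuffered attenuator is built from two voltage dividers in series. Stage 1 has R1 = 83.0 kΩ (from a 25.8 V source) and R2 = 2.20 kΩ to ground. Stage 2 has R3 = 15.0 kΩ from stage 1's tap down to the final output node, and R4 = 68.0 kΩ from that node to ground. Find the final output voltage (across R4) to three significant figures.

Stage 2 presents R3+R4 = 83.00 kΩ as a load on stage 1's tap.
Stage 1's lower leg becomes R2‖(R3+R4) = 2.143 kΩ, so V_mid = 25.8 × 2.143/85.14 = 0.6494 V.
Stage 2 is itself unloaded: V_out = V_mid × R4/(R3+R4) = 0.6494 × 68.0/83.00 = 0.532 V.

V_out ≈ 0.532 V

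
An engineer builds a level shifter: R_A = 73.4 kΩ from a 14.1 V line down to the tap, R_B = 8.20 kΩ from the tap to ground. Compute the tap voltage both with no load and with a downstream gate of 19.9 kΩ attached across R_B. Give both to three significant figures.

Open-circuit: V = 14.1 × 8.20/(73.4 + 8.20) = 1.42 V.
With the load, R_B becomes R_B‖R_L = 5.807 kΩ, so V = 14.1 × 5.807/79.21 = 1.03 V.

Unloaded: 1.42 V; loaded: 1.03 V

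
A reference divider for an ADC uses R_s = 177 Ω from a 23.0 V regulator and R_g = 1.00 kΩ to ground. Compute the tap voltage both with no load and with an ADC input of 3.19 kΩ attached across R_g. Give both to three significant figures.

Open-circuit: V = 23.0 × 1000/(177 + 1000) = 19.5 V.
With the load, R_g becomes R_g‖R_L = 761.3 Ω, so V = 23.0 × 761.3/938.3 = 18.7 V.

Unloaded: 19.5 V; loaded: 18.7 V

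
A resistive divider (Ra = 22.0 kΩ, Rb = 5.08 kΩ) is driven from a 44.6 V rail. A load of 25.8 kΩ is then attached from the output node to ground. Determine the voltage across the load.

The load sits in parallel with Rb: Rb‖R_L = (5.08 × 25.8) / (5.08 + 25.8) = 4.244 kΩ.
V_out = 44.6 × 4.244 / (22.0 + 4.244) = 44.6 × 4.244/26.24 = 7.21 V.

V_out ≈ 7.21 V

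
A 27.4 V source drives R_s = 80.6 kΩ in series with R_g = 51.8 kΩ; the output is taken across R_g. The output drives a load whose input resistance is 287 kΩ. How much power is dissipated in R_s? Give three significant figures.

P ≈ 3.91 mW

Total resistance from the source is R_s + (R_g‖R_L) = 124.5 kΩ, so I = 27.4/124.5 kΩ = 0.2201 mA.
P = I²·R_s = (0.2201 mA)² × 80.6 kΩ = 3.91 mW.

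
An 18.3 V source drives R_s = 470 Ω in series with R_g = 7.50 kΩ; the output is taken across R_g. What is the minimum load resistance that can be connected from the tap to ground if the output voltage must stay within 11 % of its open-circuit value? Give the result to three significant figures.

R_L(min) ≈ 3.58 kΩ

Output resistance R_th = R_s‖R_g = (470 × 7500)/7970 = 442.3 Ω.
The fractional drop is R_th/(R_th + R_L); requiring this ≤ 0.110 gives R_L ≥ R_th(1/0.110 − 1) = 442.3 × 8.091 = 3.58 kΩ.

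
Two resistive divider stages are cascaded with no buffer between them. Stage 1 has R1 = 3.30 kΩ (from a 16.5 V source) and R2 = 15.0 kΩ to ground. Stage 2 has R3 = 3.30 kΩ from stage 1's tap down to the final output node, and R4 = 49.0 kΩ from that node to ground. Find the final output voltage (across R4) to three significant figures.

V_out ≈ 12.0 V

Stage 2 presents R3+R4 = 52.30 kΩ as a load on stage 1's tap.
Stage 1's lower leg becomes R2‖(R3+R4) = 11.66 kΩ, so V_mid = 16.5 × 11.66/14.96 = 12.86 V.
Stage 2 is itself unloaded: V_out = V_mid × R4/(R3+R4) = 12.86 × 49.0/52.30 = 12.0 V.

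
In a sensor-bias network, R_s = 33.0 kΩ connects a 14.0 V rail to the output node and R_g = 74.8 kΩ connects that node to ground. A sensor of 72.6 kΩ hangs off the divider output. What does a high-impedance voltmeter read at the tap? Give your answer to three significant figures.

The load sits in parallel with R_g: R_g‖R_L = (74.8 × 72.6) / (74.8 + 72.6) = 36.84 kΩ.
V_out = 14.0 × 36.84 / (33.0 + 36.84) = 14.0 × 36.84/69.84 = 7.39 V.
(Unloaded it would have been 9.71 V.)

V_out ≈ 7.39 V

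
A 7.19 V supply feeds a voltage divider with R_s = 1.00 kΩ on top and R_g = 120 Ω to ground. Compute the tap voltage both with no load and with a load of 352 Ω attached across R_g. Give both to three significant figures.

Unloaded: 0.770 V; loaded: 0.591 V

Open-circuit: V = 7.19 × 120/(1000 + 120) = 0.770 V.
With the load, R_g becomes R_g‖R_L = 89.49 Ω, so V = 7.19 × 89.49/1089 = 0.591 V.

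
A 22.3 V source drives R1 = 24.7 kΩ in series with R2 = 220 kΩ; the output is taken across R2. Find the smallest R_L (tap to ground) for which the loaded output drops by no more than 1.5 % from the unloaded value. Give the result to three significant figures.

R_L(min) ≈ 1.46 MΩ

Output resistance R_th = R1‖R2 = (24.7 × 220)/244.7 = 22.21 kΩ.
The fractional drop is R_th/(R_th + R_L); requiring this ≤ 0.0150 gives R_L ≥ R_th(1/0.0150 − 1) = 22.21 × 65.67 = 1.46 MΩ.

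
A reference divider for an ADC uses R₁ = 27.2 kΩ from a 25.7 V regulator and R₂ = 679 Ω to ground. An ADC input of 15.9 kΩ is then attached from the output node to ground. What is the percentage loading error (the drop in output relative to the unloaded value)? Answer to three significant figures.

4.00 %

The divider's output (Thévenin) resistance is R₁‖R₂ = 662.5 Ω.
Fractional drop under load = R_th/(R_th + R_L) = 662.5 / (662.5 + 15900) = 0.04000.
So the output falls by 4.00 %.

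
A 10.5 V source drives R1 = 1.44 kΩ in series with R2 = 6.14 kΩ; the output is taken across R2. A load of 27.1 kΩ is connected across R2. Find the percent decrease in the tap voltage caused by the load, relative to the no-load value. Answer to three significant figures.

4.13 %

The divider's output (Thévenin) resistance is R1‖R2 = 1.166 kΩ.
Fractional drop under load = R_th/(R_th + R_L) = 1.166 / (1.166 + 27.1) = 0.04127.
So the output falls by 4.13 %.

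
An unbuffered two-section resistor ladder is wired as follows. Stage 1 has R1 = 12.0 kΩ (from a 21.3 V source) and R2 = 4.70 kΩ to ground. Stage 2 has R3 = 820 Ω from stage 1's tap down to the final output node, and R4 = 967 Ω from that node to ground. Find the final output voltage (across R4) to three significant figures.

V_out ≈ 1.12 V

Stage 2 presents R3+R4 = 1787 Ω as a load on stage 1's tap.
Stage 1's lower leg becomes R2‖(R3+R4) = 1295 Ω, so V_mid = 21.3 × 1295/13290 = 2.074 V.
Stage 2 is itself unloaded: V_out = V_mid × R4/(R3+R4) = 2.074 × 967/1787 = 1.12 V.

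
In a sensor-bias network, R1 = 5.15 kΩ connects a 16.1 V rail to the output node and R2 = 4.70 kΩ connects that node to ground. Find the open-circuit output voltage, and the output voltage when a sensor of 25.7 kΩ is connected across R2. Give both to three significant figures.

Unloaded: 7.68 V; loaded: 7.01 V

Open-circuit: V = 16.1 × 4.70/(5.15 + 4.70) = 7.68 V.
With the load, R2 becomes R2‖R_L = 3.973 kΩ, so V = 16.1 × 3.973/9.123 = 7.01 V.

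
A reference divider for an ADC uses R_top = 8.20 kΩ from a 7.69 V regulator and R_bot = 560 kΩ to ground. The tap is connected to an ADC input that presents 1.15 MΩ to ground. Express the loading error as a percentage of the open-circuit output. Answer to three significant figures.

The divider's output (Thévenin) resistance is R_top‖R_bot = 8.082 kΩ.
Fractional drop under load = R_th/(R_th + R_L) = 8.082 / (8.082 + 1150) = 0.006978.
So the output falls by 0.698 %.

0.698 %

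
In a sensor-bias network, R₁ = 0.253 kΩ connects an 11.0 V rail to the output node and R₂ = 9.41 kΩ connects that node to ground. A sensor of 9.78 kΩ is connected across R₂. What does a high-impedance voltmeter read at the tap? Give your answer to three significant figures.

V_out ≈ 10.4 V

The load sits in parallel with R₂: R₂‖R_L = (9410 × 9780) / (9410 + 9780) = 4796 Ω.
V_out = 11.0 × 4796 / (253 + 4796) = 11.0 × 4796/5049 = 10.4 V.
(Unloaded it would have been 10.7 V.)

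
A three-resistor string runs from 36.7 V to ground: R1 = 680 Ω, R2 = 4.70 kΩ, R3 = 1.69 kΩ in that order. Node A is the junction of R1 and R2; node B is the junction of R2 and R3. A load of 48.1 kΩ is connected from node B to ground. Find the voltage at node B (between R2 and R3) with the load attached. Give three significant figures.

V ≈ 8.54 V

At node B, R3 is in parallel with the load: R3‖R_L = 1633 Ω.
Below node A the resistance is R2 + (R3‖R_L) = 6333 Ω, so V_A = 36.7 × 6333/7013 = 33.14 V.
Then V_B = V_A × (R3‖R_L)/(R2 + R3‖R_L) = 33.14 × 1633/6333 = 8.54 V.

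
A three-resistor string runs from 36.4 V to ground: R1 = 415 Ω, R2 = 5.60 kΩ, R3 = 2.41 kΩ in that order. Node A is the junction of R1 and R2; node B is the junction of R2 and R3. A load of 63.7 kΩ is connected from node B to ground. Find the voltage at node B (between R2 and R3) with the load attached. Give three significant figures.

At node B, R3 is in parallel with the load: R3‖R_L = 2322 Ω.
Below node A the resistance is R2 + (R3‖R_L) = 7922 Ω, so V_A = 36.4 × 7922/8337 = 34.59 V.
Then V_B = V_A × (R3‖R_L)/(R2 + R3‖R_L) = 34.59 × 2322/7922 = 10.1 V.

V ≈ 10.1 V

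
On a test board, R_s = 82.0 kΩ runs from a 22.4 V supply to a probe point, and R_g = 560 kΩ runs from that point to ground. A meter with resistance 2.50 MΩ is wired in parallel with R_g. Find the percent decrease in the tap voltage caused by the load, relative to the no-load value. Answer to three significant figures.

The divider's output (Thévenin) resistance is R_s‖R_g = 71.53 kΩ.
Fractional drop under load = R_th/(R_th + R_L) = 71.53 / (71.53 + 2500) = 0.02781.
So the output falls by 2.78 %.

2.78 %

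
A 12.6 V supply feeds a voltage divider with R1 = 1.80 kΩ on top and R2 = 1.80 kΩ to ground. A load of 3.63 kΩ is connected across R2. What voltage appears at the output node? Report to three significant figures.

The load sits in parallel with R2: R2‖R_L = (1.80 × 3.63) / (1.80 + 3.63) = 1.203 kΩ.
V_out = 12.6 × 1.203 / (1.80 + 1.203) = 12.6 × 1.203/3.003 = 5.05 V.
(Unloaded it would have been 6.30 V.)

V_out ≈ 5.05 V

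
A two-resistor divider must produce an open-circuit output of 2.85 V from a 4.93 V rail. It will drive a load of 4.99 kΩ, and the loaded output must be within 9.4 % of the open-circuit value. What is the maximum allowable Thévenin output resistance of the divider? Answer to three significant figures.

Loading drop = R_th/(R_th + R_L) ≤ 0.0940, so R_th ≤ R_L · ε/(1−ε) = 4.99 kΩ × 0.0940/0.9060 = 518 Ω.

R_th ≤ 518 Ω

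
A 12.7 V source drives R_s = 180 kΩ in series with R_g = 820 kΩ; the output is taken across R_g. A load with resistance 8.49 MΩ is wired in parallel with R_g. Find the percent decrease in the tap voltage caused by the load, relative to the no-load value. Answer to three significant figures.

1.71 %

The divider's output (Thévenin) resistance is R_s‖R_g = 147.6 kΩ.
Fractional drop under load = R_th/(R_th + R_L) = 147.6 / (147.6 + 8490) = 0.01709.
So the output falls by 1.71 %.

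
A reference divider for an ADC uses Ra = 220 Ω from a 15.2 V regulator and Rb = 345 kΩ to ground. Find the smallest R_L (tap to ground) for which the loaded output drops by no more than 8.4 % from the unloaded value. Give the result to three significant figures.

R_L(min) ≈ 2.40 kΩ

Output resistance R_th = Ra‖Rb = (220 × 345000)/345200 = 219.9 Ω.
The fractional drop is R_th/(R_th + R_L); requiring this ≤ 0.0840 gives R_L ≥ R_th(1/0.0840 − 1) = 219.9 × 10.90 = 2.40 kΩ.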